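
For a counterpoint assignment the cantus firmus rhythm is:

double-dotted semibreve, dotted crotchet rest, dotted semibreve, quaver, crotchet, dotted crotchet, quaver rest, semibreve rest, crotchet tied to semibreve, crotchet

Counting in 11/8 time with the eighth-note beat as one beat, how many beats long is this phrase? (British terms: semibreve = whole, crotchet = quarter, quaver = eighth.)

56

One eighth-note beat = 2 sixteenth notes.
In sixteenth notes: double-dotted semibreve = 28; dotted crotchet rest = 6; dotted semibreve = 24; quaver = 2; crotchet = 4; dotted crotchet = 6; quaver rest = 2; semibreve rest = 16; crotchet tied to semibreve (crotchet + semibreve) = 20; crotchet = 4.
Sum: 28 + 6 + 24 + 2 + 4 + 6 + 2 + 16 + 20 + 4 = 112.
112 ÷ 2 = 56 beats.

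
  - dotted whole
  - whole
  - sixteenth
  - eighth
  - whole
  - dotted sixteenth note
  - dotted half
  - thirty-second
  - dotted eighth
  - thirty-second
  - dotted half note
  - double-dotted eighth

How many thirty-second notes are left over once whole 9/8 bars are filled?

4

One bar of 9/8 = 36 thirty-second notes.
Working in thirty-second notes: dotted whole = 48; whole = 32; sixteenth = 2; eighth = 4; whole = 32; dotted sixteenth note = 3; dotted half = 24; thirty-second = 1; dotted eighth = 6; thirty-second = 1; dotted half note = 24; double-dotted eighth = 7.
Total: 48 + 32 + 2 + 4 + 32 + 3 + 24 + 1 + 6 + 1 + 24 + 7 = 184.
184 ÷ 36 = 5 complete bars with 4 thirty-second notes remaining.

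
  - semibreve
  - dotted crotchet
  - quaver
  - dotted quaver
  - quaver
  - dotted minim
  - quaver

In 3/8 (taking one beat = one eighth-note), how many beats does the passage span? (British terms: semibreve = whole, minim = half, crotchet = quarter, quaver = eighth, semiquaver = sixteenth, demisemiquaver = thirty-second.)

21.5

One eighth-note beat = 2 sixteenth notes.
Each duration in sixteenth notes: semibreve = 16; dotted crotchet = 6; quaver = 2; dotted quaver = 3; quaver = 2; dotted minim = 12; quaver = 2.
Total: 16 + 6 + 2 + 3 + 2 + 12 + 2 = 43.
43 ÷ 2 = 21.5 beats.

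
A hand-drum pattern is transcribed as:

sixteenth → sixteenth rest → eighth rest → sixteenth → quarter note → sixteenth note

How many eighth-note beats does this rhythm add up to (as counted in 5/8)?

5

One eighth-note beat = 2 sixteenth notes.
Working in sixteenth notes: sixteenth = 1; sixteenth rest = 1; eighth rest = 2; sixteenth = 1; quarter note = 4; sixteenth note = 1.
Sum: 1 + 1 + 2 + 1 + 4 + 1 = 10.
10 ÷ 2 = 5 beats.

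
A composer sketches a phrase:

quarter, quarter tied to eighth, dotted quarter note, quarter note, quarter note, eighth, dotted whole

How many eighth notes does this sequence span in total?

Each duration in eighth notes: quarter = 2; quarter tied to eighth (quarter + eighth) = 3; dotted quarter note = 3; quarter note = 2; quarter note = 2; eighth = 1; dotted whole = 12.
Total: 2 + 3 + 3 + 2 + 2 + 1 + 12 = 25 eighth notes.

25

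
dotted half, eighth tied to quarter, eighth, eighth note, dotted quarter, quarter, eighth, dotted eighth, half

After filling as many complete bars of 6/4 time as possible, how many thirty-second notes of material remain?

One bar of 6/4 = 24 sixteenth notes.
Convert each value to sixteenth notes: dotted half = 12; eighth tied to quarter (eighth + quarter) = 6; eighth = 2; eighth note = 2; dotted quarter = 6; quarter = 4; eighth = 2; dotted eighth = 3; half = 8.
Total: 12 + 6 + 2 + 2 + 6 + 4 + 2 + 3 + 8 = 45.
45 ÷ 24 = 1 complete bar with 21 sixteenth notes remaining = 42 thirty-second notes.

42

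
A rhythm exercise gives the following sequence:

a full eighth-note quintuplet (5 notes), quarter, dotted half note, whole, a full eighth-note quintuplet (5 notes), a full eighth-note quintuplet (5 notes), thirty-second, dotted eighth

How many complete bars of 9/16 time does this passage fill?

6

One bar of 9/16 = 18 thirty-second notes.
Each duration in thirty-second notes: a full eighth-note quintuplet (5 notes) (five quintuplet eighths span one half) = 16; quarter = 8; dotted half note = 24; whole = 32; a full eighth-note quintuplet (5 notes) (five quintuplet eighths span one half) = 16; a full eighth-note quintuplet (5 notes) (five quintuplet eighths span one half) = 16; thirty-second = 1; dotted eighth = 6.
Adding: 16 + 8 + 24 + 32 + 16 + 16 + 1 + 6 = 119.
119 ÷ 18 = 6 complete bars with 11 left over.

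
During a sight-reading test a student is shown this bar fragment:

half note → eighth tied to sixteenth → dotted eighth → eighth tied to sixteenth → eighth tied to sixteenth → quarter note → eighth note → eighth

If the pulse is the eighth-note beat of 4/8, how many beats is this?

14

One eighth-note beat = 2 sixteenth notes.
Working in sixteenth notes: half note = 8; eighth tied to sixteenth (eighth + sixteenth) = 3; dotted eighth = 3; eighth tied to sixteenth (eighth + sixteenth) = 3; eighth tied to sixteenth (eighth + sixteenth) = 3; quarter note = 4; eighth note = 2; eighth = 2.
Altogether 8 + 3 + 3 + 3 + 3 + 4 + 2 + 2 = 28.
28 ÷ 2 = 14 beats.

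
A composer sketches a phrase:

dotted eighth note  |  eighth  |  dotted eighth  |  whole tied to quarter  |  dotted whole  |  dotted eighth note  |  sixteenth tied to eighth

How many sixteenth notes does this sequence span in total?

58

Working in sixteenth notes: dotted eighth note = 3; eighth = 2; dotted eighth = 3; whole tied to quarter (whole + quarter) = 20; dotted whole = 24; dotted eighth note = 3; sixteenth tied to eighth (sixteenth + eighth) = 3.
Sum: 3 + 2 + 3 + 20 + 24 + 3 + 3 = 58 sixteenth notes.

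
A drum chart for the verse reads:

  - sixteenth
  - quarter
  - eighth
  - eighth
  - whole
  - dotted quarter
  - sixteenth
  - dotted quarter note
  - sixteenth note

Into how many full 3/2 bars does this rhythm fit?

1

One bar of 3/2 = 24 sixteenth notes.
Working in sixteenth notes: sixteenth = 1; quarter = 4; eighth = 2; eighth = 2; whole = 16; dotted quarter = 6; sixteenth = 1; dotted quarter note = 6; sixteenth note = 1.
Sum: 1 + 4 + 2 + 2 + 16 + 6 + 1 + 6 + 1 = 39.
39 ÷ 24 = 1 complete bar with 15 left over.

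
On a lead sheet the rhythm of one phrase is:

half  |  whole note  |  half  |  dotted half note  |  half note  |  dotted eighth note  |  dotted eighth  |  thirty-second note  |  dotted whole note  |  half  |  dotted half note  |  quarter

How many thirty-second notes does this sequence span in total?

213

Express everything in thirty-second notes: half = 16; whole note = 32; half = 16; dotted half note = 24; half note = 16; dotted eighth note = 6; dotted eighth = 6; thirty-second note = 1; dotted whole note = 48; half = 16; dotted half note = 24; quarter = 8.
Altogether 16 + 32 + 16 + 24 + 16 + 6 + 6 + 1 + 48 + 16 + 24 + 8 = 213 thirty-second notes.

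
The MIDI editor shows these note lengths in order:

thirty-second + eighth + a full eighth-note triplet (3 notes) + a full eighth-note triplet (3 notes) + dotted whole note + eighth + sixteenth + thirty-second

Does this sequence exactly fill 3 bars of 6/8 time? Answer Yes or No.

One bar of 6/8 = 24 thirty-second notes, so 3 bars = 72.
In thirty-second notes: thirty-second = 1; eighth = 4; a full eighth-note triplet (3 notes) (three triplet eighths span one quarter) = 8; a full eighth-note triplet (3 notes) (three triplet eighths span one quarter) = 8; dotted whole note = 48; eighth = 4; sixteenth = 2; thirty-second = 1.
Sum: 1 + 4 + 8 + 8 + 48 + 4 + 2 + 1 = 76.
76 exceeds 72, so the answer is No.

No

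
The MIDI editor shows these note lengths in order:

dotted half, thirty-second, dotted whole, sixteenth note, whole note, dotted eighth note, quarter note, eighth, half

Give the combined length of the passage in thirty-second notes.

Convert each value to thirty-second notes: dotted half = 24; thirty-second = 1; dotted whole = 48; sixteenth note = 2; whole note = 32; dotted eighth note = 6; quarter note = 8; eighth = 4; half = 16.
Altogether 24 + 1 + 48 + 2 + 32 + 6 + 8 + 4 + 16 = 141 thirty-second notes.

141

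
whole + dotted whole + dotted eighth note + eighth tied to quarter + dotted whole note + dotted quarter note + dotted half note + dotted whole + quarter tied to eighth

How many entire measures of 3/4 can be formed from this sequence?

One bar of 3/4 = 12 sixteenth notes.
Convert each value to sixteenth notes: whole = 16; dotted whole = 24; dotted eighth note = 3; eighth tied to quarter (eighth + quarter) = 6; dotted whole note = 24; dotted quarter note = 6; dotted half note = 12; dotted whole = 24; quarter tied to eighth (quarter + eighth) = 6.
Sum: 16 + 24 + 3 + 6 + 24 + 6 + 12 + 24 + 6 = 121.
121 ÷ 12 = 10 complete bars with 1 left over.

10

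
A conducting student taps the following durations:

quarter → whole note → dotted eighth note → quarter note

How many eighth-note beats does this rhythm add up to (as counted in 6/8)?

13.5

One eighth-note beat = 2 sixteenth notes.
Working in sixteenth notes: quarter = 4; whole note = 16; dotted eighth note = 3; quarter note = 4.
Total: 4 + 16 + 3 + 4 = 27.
27 ÷ 2 = 13.5 beats.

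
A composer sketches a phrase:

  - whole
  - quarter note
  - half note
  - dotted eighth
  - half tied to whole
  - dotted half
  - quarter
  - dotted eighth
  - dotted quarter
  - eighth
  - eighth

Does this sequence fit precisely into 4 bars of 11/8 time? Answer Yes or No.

No

One bar of 11/8 = 22 sixteenth notes, so 4 bars = 88.
Express everything in sixteenth notes: whole = 16; quarter note = 4; half note = 8; dotted eighth = 3; half tied to whole (half + whole) = 24; dotted half = 12; quarter = 4; dotted eighth = 3; dotted quarter = 6; eighth = 2; eighth = 2.
Total: 16 + 4 + 8 + 3 + 24 + 12 + 4 + 3 + 6 + 2 + 2 = 84.
84 falls short of 88, so the answer is No.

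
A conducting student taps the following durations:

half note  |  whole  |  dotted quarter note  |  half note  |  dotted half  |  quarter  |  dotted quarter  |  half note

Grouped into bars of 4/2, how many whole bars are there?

One bar of 4/2 = 16 eighth notes.
Express everything in eighth notes: half note = 4; whole = 8; dotted quarter note = 3; half note = 4; dotted half = 6; quarter = 2; dotted quarter = 3; half note = 4.
Altogether 4 + 8 + 3 + 4 + 6 + 2 + 3 + 4 = 34.
34 ÷ 16 = 2 complete bars with 2 left over.

2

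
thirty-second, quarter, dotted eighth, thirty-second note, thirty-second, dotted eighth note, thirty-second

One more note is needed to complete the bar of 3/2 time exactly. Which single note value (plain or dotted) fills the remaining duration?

dotted half note

The bar of 3/2 = 48 thirty-second notes.
Each duration in thirty-second notes: thirty-second = 1; quarter = 8; dotted eighth = 6; thirty-second note = 1; thirty-second = 1; dotted eighth note = 6; thirty-second = 1.
Sum: 1 + 8 + 6 + 1 + 1 + 6 + 1 = 24.
Remaining: 48 − 24 = 24 thirty-second notes, which is a dotted half note.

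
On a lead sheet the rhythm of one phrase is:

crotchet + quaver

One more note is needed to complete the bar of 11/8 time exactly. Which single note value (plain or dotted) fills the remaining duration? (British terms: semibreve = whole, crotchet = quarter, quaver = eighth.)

whole note

The bar of 11/8 = 11 eighth notes.
Working in eighth notes: crotchet = 2; quaver = 1.
Sum: 2 + 1 = 3.
Remaining: 11 − 3 = 8 eighth notes, which is a whole note.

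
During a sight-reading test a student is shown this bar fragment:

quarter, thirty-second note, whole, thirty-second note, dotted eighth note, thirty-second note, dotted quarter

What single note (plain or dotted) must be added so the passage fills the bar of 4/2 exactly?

dotted sixteenth note

The bar of 4/2 = 64 thirty-second notes.
Working in thirty-second notes: quarter = 8; thirty-second note = 1; whole = 32; thirty-second note = 1; dotted eighth note = 6; thirty-second note = 1; dotted quarter = 12.
Sum: 8 + 1 + 32 + 1 + 6 + 1 + 12 = 61.
Remaining: 64 − 61 = 3 thirty-second notes, which is a dotted sixteenth note.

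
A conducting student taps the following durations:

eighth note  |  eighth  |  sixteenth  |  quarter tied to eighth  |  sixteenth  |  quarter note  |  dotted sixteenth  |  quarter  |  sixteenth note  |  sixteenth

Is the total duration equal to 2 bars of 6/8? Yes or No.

One bar of 6/8 = 24 thirty-second notes, so 2 bars = 48.
Working in thirty-second notes: eighth note = 4; eighth = 4; sixteenth = 2; quarter tied to eighth (quarter + eighth) = 12; sixteenth = 2; quarter note = 8; dotted sixteenth = 3; quarter = 8; sixteenth note = 2; sixteenth = 2.
Altogether 4 + 4 + 2 + 12 + 2 + 8 + 3 + 8 + 2 + 2 = 47.
47 falls short of 48, so the answer is No.

No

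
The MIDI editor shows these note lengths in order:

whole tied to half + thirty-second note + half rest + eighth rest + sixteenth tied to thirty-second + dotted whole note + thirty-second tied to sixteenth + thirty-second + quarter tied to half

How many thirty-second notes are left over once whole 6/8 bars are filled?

4

One bar of 6/8 = 24 thirty-second notes.
Each duration in thirty-second notes: whole tied to half (whole + half) = 48; thirty-second note = 1; half rest = 16; eighth rest = 4; sixteenth tied to thirty-second (sixteenth + thirty-second) = 3; dotted whole note = 48; thirty-second tied to sixteenth (thirty-second + sixteenth) = 3; thirty-second = 1; quarter tied to half (quarter + half) = 24.
Adding: 48 + 1 + 16 + 4 + 3 + 48 + 3 + 1 + 24 = 148.
148 ÷ 24 = 6 complete bars with 4 thirty-second notes remaining.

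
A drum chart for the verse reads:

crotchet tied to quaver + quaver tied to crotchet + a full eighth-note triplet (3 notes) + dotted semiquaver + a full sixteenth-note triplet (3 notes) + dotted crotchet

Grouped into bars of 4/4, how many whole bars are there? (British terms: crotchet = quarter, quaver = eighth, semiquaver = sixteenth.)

One bar of 4/4 = 32 thirty-second notes.
Working in thirty-second notes: crotchet tied to quaver (crotchet + quaver) = 12; quaver tied to crotchet (quaver + crotchet) = 12; a full eighth-note triplet (3 notes) (three triplet eighths span one quarter) = 8; dotted semiquaver = 3; a full sixteenth-note triplet (3 notes) (three triplet sixteenths span one eighth) = 4; dotted crotchet = 12.
Altogether 12 + 12 + 8 + 3 + 4 + 12 = 51.
51 ÷ 32 = 1 complete bar with 19 left over.

1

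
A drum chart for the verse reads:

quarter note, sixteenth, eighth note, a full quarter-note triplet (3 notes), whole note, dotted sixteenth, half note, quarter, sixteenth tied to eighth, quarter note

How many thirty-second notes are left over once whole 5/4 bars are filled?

23

One bar of 5/4 = 40 thirty-second notes.
In thirty-second notes: quarter note = 8; sixteenth = 2; eighth note = 4; a full quarter-note triplet (3 notes) (three triplet quarters span one half) = 16; whole note = 32; dotted sixteenth = 3; half note = 16; quarter = 8; sixteenth tied to eighth (sixteenth + eighth) = 6; quarter note = 8.
Sum: 8 + 2 + 4 + 16 + 32 + 3 + 16 + 8 + 6 + 8 = 103.
103 ÷ 40 = 2 complete bars with 23 thirty-second notes remaining.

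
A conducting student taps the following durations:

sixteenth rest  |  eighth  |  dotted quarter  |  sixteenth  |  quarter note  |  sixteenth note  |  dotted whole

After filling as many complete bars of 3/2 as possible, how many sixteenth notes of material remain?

One bar of 3/2 = 24 sixteenth notes.
Express everything in sixteenth notes: sixteenth rest = 1; eighth = 2; dotted quarter = 6; sixteenth = 1; quarter note = 4; sixteenth note = 1; dotted whole = 24.
Adding: 1 + 2 + 6 + 1 + 4 + 1 + 24 = 39.
39 ÷ 24 = 1 complete bar with 15 sixteenth notes remaining.

15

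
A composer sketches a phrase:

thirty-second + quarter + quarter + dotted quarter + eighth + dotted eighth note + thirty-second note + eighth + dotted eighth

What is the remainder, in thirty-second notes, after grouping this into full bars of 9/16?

14

One bar of 9/16 = 18 thirty-second notes.
In thirty-second notes: thirty-second = 1; quarter = 8; quarter = 8; dotted quarter = 12; eighth = 4; dotted eighth note = 6; thirty-second note = 1; eighth = 4; dotted eighth = 6.
Sum: 1 + 8 + 8 + 12 + 4 + 6 + 1 + 4 + 6 = 50.
50 ÷ 18 = 2 complete bars with 14 thirty-second notes remaining.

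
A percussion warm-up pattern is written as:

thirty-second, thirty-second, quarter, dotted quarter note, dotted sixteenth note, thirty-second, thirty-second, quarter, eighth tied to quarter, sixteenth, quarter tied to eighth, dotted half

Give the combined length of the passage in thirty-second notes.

In thirty-second notes: thirty-second = 1; thirty-second = 1; quarter = 8; dotted quarter note = 12; dotted sixteenth note = 3; thirty-second = 1; thirty-second = 1; quarter = 8; eighth tied to quarter (eighth + quarter) = 12; sixteenth = 2; quarter tied to eighth (quarter + eighth) = 12; dotted half = 24.
Altogether 1 + 1 + 8 + 12 + 3 + 1 + 1 + 8 + 12 + 2 + 12 + 24 = 85 thirty-second notes.

85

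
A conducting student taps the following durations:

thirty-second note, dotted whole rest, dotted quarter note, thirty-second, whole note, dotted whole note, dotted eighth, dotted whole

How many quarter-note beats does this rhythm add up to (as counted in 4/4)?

24.5

One quarter-note beat = 8 thirty-second notes.
Convert each value to thirty-second notes: thirty-second note = 1; dotted whole rest = 48; dotted quarter note = 12; thirty-second = 1; whole note = 32; dotted whole note = 48; dotted eighth = 6; dotted whole = 48.
Sum: 1 + 48 + 12 + 1 + 32 + 48 + 6 + 48 = 196.
196 ÷ 8 = 24.5 beats.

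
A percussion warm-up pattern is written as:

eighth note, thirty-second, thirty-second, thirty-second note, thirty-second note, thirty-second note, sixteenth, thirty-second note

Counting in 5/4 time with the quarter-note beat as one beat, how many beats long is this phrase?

1.5

One quarter-note beat = 8 thirty-second notes.
In thirty-second notes: eighth note = 4; thirty-second = 1; thirty-second = 1; thirty-second note = 1; thirty-second note = 1; thirty-second note = 1; sixteenth = 2; thirty-second note = 1.
Total: 4 + 1 + 1 + 1 + 1 + 1 + 2 + 1 = 12.
12 ÷ 8 = 1.5 beats.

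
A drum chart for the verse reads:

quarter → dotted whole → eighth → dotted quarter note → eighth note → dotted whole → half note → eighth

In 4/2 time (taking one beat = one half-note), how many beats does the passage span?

One half-note beat = 4 eighth notes.
Each duration in eighth notes: quarter = 2; dotted whole = 12; eighth = 1; dotted quarter note = 3; eighth note = 1; dotted whole = 12; half note = 4; eighth = 1.
Total: 2 + 12 + 1 + 3 + 1 + 12 + 4 + 1 = 36.
36 ÷ 4 = 9 beats.

9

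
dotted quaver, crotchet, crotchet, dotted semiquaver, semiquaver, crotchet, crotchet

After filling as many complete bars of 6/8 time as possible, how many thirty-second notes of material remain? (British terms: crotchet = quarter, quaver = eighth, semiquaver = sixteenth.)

One bar of 6/8 = 24 thirty-second notes.
Convert each value to thirty-second notes: dotted quaver = 6; crotchet = 8; crotchet = 8; dotted semiquaver = 3; semiquaver = 2; crotchet = 8; crotchet = 8.
Total: 6 + 8 + 8 + 3 + 2 + 8 + 8 = 43.
43 ÷ 24 = 1 complete bar with 19 thirty-second notes remaining.

19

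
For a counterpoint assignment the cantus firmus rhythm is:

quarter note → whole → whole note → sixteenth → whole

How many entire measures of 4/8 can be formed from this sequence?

One bar of 4/8 = 8 sixteenth notes.
Express everything in sixteenth notes: quarter note = 4; whole = 16; whole note = 16; sixteenth = 1; whole = 16.
Adding: 4 + 16 + 16 + 1 + 16 = 53.
53 ÷ 8 = 6 complete bars with 5 left over.

6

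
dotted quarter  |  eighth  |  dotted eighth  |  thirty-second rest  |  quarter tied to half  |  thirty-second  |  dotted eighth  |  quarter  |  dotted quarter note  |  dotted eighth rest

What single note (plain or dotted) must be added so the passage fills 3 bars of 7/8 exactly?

3 bars of 7/8 = 84 thirty-second notes.
Express everything in thirty-second notes: dotted quarter = 12; eighth = 4; dotted eighth = 6; thirty-second rest = 1; quarter tied to half (quarter + half) = 24; thirty-second = 1; dotted eighth = 6; quarter = 8; dotted quarter note = 12; dotted eighth rest = 6.
Total: 12 + 4 + 6 + 1 + 24 + 1 + 6 + 8 + 12 + 6 = 80.
Remaining: 84 − 80 = 4 thirty-second notes, which is a eighth note.

eighth note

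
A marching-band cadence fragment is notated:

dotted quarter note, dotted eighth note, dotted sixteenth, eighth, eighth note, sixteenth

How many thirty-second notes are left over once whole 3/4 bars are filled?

7

One bar of 3/4 = 24 thirty-second notes.
Each duration in thirty-second notes: dotted quarter note = 12; dotted eighth note = 6; dotted sixteenth = 3; eighth = 4; eighth note = 4; sixteenth = 2.
Altogether 12 + 6 + 3 + 4 + 4 + 2 = 31.
31 ÷ 24 = 1 complete bar with 7 thirty-second notes remaining.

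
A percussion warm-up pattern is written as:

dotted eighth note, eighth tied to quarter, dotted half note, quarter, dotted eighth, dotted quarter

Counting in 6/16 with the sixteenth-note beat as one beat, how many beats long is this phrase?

One sixteenth-note beat = 2 thirty-second notes.
In thirty-second notes: dotted eighth note = 6; eighth tied to quarter (eighth + quarter) = 12; dotted half note = 24; quarter = 8; dotted eighth = 6; dotted quarter = 12.
Total: 6 + 12 + 24 + 8 + 6 + 12 = 68.
68 ÷ 2 = 34 beats.

34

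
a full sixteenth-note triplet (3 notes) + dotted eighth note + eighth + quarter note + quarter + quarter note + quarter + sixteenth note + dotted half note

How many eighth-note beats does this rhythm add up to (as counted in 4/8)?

One eighth-note beat = 2 sixteenth notes.
Working in sixteenth notes: a full sixteenth-note triplet (3 notes) (three triplet sixteenths span one eighth) = 2; dotted eighth note = 3; eighth = 2; quarter note = 4; quarter = 4; quarter note = 4; quarter = 4; sixteenth note = 1; dotted half note = 12.
Sum: 2 + 3 + 2 + 4 + 4 + 4 + 4 + 1 + 12 = 36.
36 ÷ 2 = 18 beats.

18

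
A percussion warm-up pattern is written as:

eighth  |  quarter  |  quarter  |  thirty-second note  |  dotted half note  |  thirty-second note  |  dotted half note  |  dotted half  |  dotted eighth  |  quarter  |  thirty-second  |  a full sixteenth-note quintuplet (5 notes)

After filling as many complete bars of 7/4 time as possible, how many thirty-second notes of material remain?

One bar of 7/4 = 56 thirty-second notes.
In thirty-second notes: eighth = 4; quarter = 8; quarter = 8; thirty-second note = 1; dotted half note = 24; thirty-second note = 1; dotted half note = 24; dotted half = 24; dotted eighth = 6; quarter = 8; thirty-second = 1; a full sixteenth-note quintuplet (5 notes) (five quintuplet sixteenths span one quarter) = 8.
Adding: 4 + 8 + 8 + 1 + 24 + 1 + 24 + 24 + 6 + 8 + 1 + 8 = 117.
117 ÷ 56 = 2 complete bars with 5 thirty-second notes remaining.

5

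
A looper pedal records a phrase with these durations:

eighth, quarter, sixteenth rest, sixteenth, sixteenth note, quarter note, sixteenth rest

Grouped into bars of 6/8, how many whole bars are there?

1

One bar of 6/8 = 12 sixteenth notes.
Working in sixteenth notes: eighth = 2; quarter = 4; sixteenth rest = 1; sixteenth = 1; sixteenth note = 1; quarter note = 4; sixteenth rest = 1.
Altogether 2 + 4 + 1 + 1 + 1 + 4 + 1 = 14.
14 ÷ 12 = 1 complete bar with 2 left over.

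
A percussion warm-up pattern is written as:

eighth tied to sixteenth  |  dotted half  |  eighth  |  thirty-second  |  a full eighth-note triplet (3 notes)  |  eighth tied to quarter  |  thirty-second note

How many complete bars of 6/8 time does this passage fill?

One bar of 6/8 = 24 thirty-second notes.
Each duration in thirty-second notes: eighth tied to sixteenth (eighth + sixteenth) = 6; dotted half = 24; eighth = 4; thirty-second = 1; a full eighth-note triplet (3 notes) (three triplet eighths span one quarter) = 8; eighth tied to quarter (eighth + quarter) = 12; thirty-second note = 1.
Altogether 6 + 24 + 4 + 1 + 8 + 12 + 1 = 56.
56 ÷ 24 = 2 complete bars with 8 left over.

2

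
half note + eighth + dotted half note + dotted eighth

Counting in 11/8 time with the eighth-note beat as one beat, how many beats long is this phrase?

12.5

One eighth-note beat = 2 sixteenth notes.
Express everything in sixteenth notes: half note = 8; eighth = 2; dotted half note = 12; dotted eighth = 3.
Adding: 8 + 2 + 12 + 3 = 25.
25 ÷ 2 = 12.5 beats.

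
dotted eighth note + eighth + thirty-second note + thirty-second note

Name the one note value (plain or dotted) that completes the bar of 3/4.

The bar of 3/4 = 24 thirty-second notes.
Each duration in thirty-second notes: dotted eighth note = 6; eighth = 4; thirty-second note = 1; thirty-second note = 1.
Altogether 6 + 4 + 1 + 1 = 12.
Remaining: 24 − 12 = 12 thirty-second notes, which is a dotted quarter note.

dotted quarter note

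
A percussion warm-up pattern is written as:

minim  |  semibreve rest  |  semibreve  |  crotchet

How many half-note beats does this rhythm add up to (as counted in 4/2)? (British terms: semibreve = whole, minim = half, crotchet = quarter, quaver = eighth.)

One half-note beat = 2 quarter notes.
Express everything in quarter notes: minim = 2; semibreve rest = 4; semibreve = 4; crotchet = 1.
Total: 2 + 4 + 4 + 1 = 11.
11 ÷ 2 = 5.5 beats.

5.5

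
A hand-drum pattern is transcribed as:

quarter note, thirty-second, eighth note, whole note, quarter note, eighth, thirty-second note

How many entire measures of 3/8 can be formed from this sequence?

4

One bar of 3/8 = 12 thirty-second notes.
In thirty-second notes: quarter note = 8; thirty-second = 1; eighth note = 4; whole note = 32; quarter note = 8; eighth = 4; thirty-second note = 1.
Altogether 8 + 1 + 4 + 32 + 8 + 4 + 1 = 58.
58 ÷ 12 = 4 complete bars with 10 left over.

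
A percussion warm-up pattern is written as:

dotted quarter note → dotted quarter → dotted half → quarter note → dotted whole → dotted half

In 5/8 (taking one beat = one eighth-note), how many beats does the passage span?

One eighth-note beat = 2 sixteenth notes.
In sixteenth notes: dotted quarter note = 6; dotted quarter = 6; dotted half = 12; quarter note = 4; dotted whole = 24; dotted half = 12.
Adding: 6 + 6 + 12 + 4 + 24 + 12 = 64.
64 ÷ 2 = 32 beats.

32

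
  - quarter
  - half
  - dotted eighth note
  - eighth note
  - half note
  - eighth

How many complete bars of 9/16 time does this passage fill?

One bar of 9/16 = 9 sixteenth notes.
In sixteenth notes: quarter = 4; half = 8; dotted eighth note = 3; eighth note = 2; half note = 8; eighth = 2.
Altogether 4 + 8 + 3 + 2 + 8 + 2 = 27.
27 ÷ 9 = 3 complete bars with 0 left over.

3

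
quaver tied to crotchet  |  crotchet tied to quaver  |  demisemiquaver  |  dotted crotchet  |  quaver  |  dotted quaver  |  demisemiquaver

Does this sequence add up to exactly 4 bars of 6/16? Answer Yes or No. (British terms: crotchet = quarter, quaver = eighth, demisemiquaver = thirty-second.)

Yes

One bar of 6/16 = 12 thirty-second notes, so 4 bars = 48.
Express everything in thirty-second notes: quaver tied to crotchet (quaver + crotchet) = 12; crotchet tied to quaver (crotchet + quaver) = 12; demisemiquaver = 1; dotted crotchet = 12; quaver = 4; dotted quaver = 6; demisemiquaver = 1.
Total: 12 + 12 + 1 + 12 + 4 + 6 + 1 = 48.
48 equals 48, so the answer is Yes.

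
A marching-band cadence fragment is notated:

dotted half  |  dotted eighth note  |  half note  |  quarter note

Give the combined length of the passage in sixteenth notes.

27

Each duration in sixteenth notes: dotted half = 12; dotted eighth note = 3; half note = 8; quarter note = 4.
Total: 12 + 3 + 8 + 4 = 27 sixteenth notes.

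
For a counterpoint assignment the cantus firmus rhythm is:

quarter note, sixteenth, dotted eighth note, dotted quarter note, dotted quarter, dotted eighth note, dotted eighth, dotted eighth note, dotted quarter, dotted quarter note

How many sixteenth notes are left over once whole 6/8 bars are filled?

5

One bar of 6/8 = 12 sixteenth notes.
In sixteenth notes: quarter note = 4; sixteenth = 1; dotted eighth note = 3; dotted quarter note = 6; dotted quarter = 6; dotted eighth note = 3; dotted eighth = 3; dotted eighth note = 3; dotted quarter = 6; dotted quarter note = 6.
Sum: 4 + 1 + 3 + 6 + 6 + 3 + 3 + 3 + 6 + 6 = 41.
41 ÷ 12 = 3 complete bars with 5 sixteenth notes remaining.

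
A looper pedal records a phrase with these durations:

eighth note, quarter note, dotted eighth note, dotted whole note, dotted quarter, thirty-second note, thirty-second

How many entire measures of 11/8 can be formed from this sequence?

One bar of 11/8 = 44 thirty-second notes.
Each duration in thirty-second notes: eighth note = 4; quarter note = 8; dotted eighth note = 6; dotted whole note = 48; dotted quarter = 12; thirty-second note = 1; thirty-second = 1.
Sum: 4 + 8 + 6 + 48 + 12 + 1 + 1 = 80.
80 ÷ 44 = 1 complete bar with 36 left over.

1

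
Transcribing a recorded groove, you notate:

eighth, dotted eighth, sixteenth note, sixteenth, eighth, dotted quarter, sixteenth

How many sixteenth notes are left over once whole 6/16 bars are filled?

One bar of 6/16 = 6 sixteenth notes.
Working in sixteenth notes: eighth = 2; dotted eighth = 3; sixteenth note = 1; sixteenth = 1; eighth = 2; dotted quarter = 6; sixteenth = 1.
Altogether 2 + 3 + 1 + 1 + 2 + 6 + 1 = 16.
16 ÷ 6 = 2 complete bars with 4 sixteenth notes remaining.

4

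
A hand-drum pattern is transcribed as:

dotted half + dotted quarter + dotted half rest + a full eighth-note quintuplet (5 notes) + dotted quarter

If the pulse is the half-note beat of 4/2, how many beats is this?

5.5

One half-note beat = 4 eighth notes.
Express everything in eighth notes: dotted half = 6; dotted quarter = 3; dotted half rest = 6; a full eighth-note quintuplet (5 notes) (five quintuplet eighths span one half) = 4; dotted quarter = 3.
Sum: 6 + 3 + 6 + 4 + 3 = 22.
22 ÷ 4 = 5.5 beats.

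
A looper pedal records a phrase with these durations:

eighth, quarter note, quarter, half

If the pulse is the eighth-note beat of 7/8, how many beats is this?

One eighth-note beat = 2 sixteenth notes.
Convert each value to sixteenth notes: eighth = 2; quarter note = 4; quarter = 4; half = 8.
Adding: 2 + 4 + 4 + 8 = 18.
18 ÷ 2 = 9 beats.

9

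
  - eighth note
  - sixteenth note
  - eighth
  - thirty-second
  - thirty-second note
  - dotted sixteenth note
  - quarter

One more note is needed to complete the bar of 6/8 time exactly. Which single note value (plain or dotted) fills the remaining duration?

The bar of 6/8 = 24 thirty-second notes.
In thirty-second notes: eighth note = 4; sixteenth note = 2; eighth = 4; thirty-second = 1; thirty-second note = 1; dotted sixteenth note = 3; quarter = 8.
Total: 4 + 2 + 4 + 1 + 1 + 3 + 8 = 23.
Remaining: 24 − 23 = 1 thirty-second note, which is a thirty-second note.

thirty-second note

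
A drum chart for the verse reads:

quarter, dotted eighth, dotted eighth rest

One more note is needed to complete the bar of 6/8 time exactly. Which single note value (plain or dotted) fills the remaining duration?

eighth note

The bar of 6/8 = 12 sixteenth notes.
Express everything in sixteenth notes: quarter = 4; dotted eighth = 3; dotted eighth rest = 3.
Total: 4 + 3 + 3 = 10.
Remaining: 12 − 10 = 2 sixteenth notes, which is a eighth note.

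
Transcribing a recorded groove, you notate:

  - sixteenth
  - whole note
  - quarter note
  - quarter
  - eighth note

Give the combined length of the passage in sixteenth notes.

Each duration in sixteenth notes: sixteenth = 1; whole note = 16; quarter note = 4; quarter = 4; eighth note = 2.
Total: 1 + 16 + 4 + 4 + 2 = 27 sixteenth notes.

27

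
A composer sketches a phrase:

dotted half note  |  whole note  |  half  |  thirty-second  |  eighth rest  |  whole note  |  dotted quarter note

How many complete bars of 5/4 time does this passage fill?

One bar of 5/4 = 40 thirty-second notes.
Convert each value to thirty-second notes: dotted half note = 24; whole note = 32; half = 16; thirty-second = 1; eighth rest = 4; whole note = 32; dotted quarter note = 12.
Altogether 24 + 32 + 16 + 1 + 4 + 32 + 12 = 121.
121 ÷ 40 = 3 complete bars with 1 left over.

3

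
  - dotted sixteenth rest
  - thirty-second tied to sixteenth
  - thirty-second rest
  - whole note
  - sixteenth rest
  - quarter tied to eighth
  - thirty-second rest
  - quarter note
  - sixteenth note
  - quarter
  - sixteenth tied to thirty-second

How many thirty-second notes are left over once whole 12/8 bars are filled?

One bar of 12/8 = 48 thirty-second notes.
Working in thirty-second notes: dotted sixteenth rest = 3; thirty-second tied to sixteenth (thirty-second + sixteenth) = 3; thirty-second rest = 1; whole note = 32; sixteenth rest = 2; quarter tied to eighth (quarter + eighth) = 12; thirty-second rest = 1; quarter note = 8; sixteenth note = 2; quarter = 8; sixteenth tied to thirty-second (sixteenth + thirty-second) = 3.
Adding: 3 + 3 + 1 + 32 + 2 + 12 + 1 + 8 + 2 + 8 + 3 = 75.
75 ÷ 48 = 1 complete bar with 27 thirty-second notes remaining.

27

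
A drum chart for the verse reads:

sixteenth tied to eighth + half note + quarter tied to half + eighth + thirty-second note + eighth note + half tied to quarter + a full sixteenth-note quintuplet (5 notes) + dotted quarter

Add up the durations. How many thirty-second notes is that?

99

Working in thirty-second notes: sixteenth tied to eighth (sixteenth + eighth) = 6; half note = 16; quarter tied to half (quarter + half) = 24; eighth = 4; thirty-second note = 1; eighth note = 4; half tied to quarter (half + quarter) = 24; a full sixteenth-note quintuplet (5 notes) (five quintuplet sixteenths span one quarter) = 8; dotted quarter = 12.
Sum: 6 + 16 + 24 + 4 + 1 + 4 + 24 + 8 + 12 = 99 thirty-second notes.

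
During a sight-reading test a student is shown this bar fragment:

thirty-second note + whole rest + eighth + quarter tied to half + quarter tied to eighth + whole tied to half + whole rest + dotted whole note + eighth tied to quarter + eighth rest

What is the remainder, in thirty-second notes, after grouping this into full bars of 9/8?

One bar of 9/8 = 36 thirty-second notes.
In thirty-second notes: thirty-second note = 1; whole rest = 32; eighth = 4; quarter tied to half (quarter + half) = 24; quarter tied to eighth (quarter + eighth) = 12; whole tied to half (whole + half) = 48; whole rest = 32; dotted whole note = 48; eighth tied to quarter (eighth + quarter) = 12; eighth rest = 4.
Adding: 1 + 32 + 4 + 24 + 12 + 48 + 32 + 48 + 12 + 4 = 217.
217 ÷ 36 = 6 complete bars with 1 thirty-second note remaining.

1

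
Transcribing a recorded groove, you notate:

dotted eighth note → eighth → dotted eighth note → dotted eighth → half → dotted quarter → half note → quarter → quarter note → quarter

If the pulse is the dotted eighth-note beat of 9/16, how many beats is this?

One dotted eighth-note beat = 3 sixteenth notes.
Each duration in sixteenth notes: dotted eighth note = 3; eighth = 2; dotted eighth note = 3; dotted eighth = 3; half = 8; dotted quarter = 6; half note = 8; quarter = 4; quarter note = 4; quarter = 4.
Total: 3 + 2 + 3 + 3 + 8 + 6 + 8 + 4 + 4 + 4 = 45.
45 ÷ 3 = 15 beats.

15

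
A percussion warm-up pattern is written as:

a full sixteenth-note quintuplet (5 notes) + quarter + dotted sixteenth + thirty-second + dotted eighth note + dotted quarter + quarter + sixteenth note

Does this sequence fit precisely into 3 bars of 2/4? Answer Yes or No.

One bar of 2/4 = 16 thirty-second notes, so 3 bars = 48.
Convert each value to thirty-second notes: a full sixteenth-note quintuplet (5 notes) (five quintuplet sixteenths span one quarter) = 8; quarter = 8; dotted sixteenth = 3; thirty-second = 1; dotted eighth note = 6; dotted quarter = 12; quarter = 8; sixteenth note = 2.
Sum: 8 + 8 + 3 + 1 + 6 + 12 + 8 + 2 = 48.
48 equals 48, so the answer is Yes.

Yes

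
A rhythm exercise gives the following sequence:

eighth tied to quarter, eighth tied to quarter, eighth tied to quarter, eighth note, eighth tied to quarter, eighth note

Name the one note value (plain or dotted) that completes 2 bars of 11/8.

2 bars of 11/8 = 22 eighth notes.
Each duration in eighth notes: eighth tied to quarter (eighth + quarter) = 3; eighth tied to quarter (eighth + quarter) = 3; eighth tied to quarter (eighth + quarter) = 3; eighth note = 1; eighth tied to quarter (eighth + quarter) = 3; eighth note = 1.
Adding: 3 + 3 + 3 + 1 + 3 + 1 = 14.
Remaining: 22 − 14 = 8 eighth notes, which is a whole note.

whole note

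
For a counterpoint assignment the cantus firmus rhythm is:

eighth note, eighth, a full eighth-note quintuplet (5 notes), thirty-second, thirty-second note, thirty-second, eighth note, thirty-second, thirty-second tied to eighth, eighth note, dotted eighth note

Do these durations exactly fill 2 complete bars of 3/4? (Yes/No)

One bar of 3/4 = 24 thirty-second notes, so 2 bars = 48.
Express everything in thirty-second notes: eighth note = 4; eighth = 4; a full eighth-note quintuplet (5 notes) (five quintuplet eighths span one half) = 16; thirty-second = 1; thirty-second note = 1; thirty-second = 1; eighth note = 4; thirty-second = 1; thirty-second tied to eighth (thirty-second + eighth) = 5; eighth note = 4; dotted eighth note = 6.
Altogether 4 + 4 + 16 + 1 + 1 + 1 + 4 + 1 + 5 + 4 + 6 = 47.
47 falls short of 48, so the answer is No.

No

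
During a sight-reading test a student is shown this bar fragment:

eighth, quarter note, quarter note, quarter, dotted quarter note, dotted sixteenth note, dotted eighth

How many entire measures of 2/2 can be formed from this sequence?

One bar of 2/2 = 32 thirty-second notes.
Express everything in thirty-second notes: eighth = 4; quarter note = 8; quarter note = 8; quarter = 8; dotted quarter note = 12; dotted sixteenth note = 3; dotted eighth = 6.
Sum: 4 + 8 + 8 + 8 + 12 + 3 + 6 = 49.
49 ÷ 32 = 1 complete bar with 17 left over.

1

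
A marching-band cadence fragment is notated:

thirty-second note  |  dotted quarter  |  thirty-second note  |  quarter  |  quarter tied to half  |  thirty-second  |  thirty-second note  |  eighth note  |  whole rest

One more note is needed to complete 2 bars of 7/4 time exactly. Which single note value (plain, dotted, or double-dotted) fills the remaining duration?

2 bars of 7/4 = 112 thirty-second notes.
Working in thirty-second notes: thirty-second note = 1; dotted quarter = 12; thirty-second note = 1; quarter = 8; quarter tied to half (quarter + half) = 24; thirty-second = 1; thirty-second note = 1; eighth note = 4; whole rest = 32.
Adding: 1 + 12 + 1 + 8 + 24 + 1 + 1 + 4 + 32 = 84.
Remaining: 112 − 84 = 28 thirty-second notes, which is a double-dotted half note.

double-dotted half note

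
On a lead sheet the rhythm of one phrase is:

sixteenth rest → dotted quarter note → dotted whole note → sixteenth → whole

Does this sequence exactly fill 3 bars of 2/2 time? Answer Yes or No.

One bar of 2/2 = 16 sixteenth notes, so 3 bars = 48.
Each duration in sixteenth notes: sixteenth rest = 1; dotted quarter note = 6; dotted whole note = 24; sixteenth = 1; whole = 16.
Sum: 1 + 6 + 24 + 1 + 16 = 48.
48 equals 48, so the answer is Yes.

Yes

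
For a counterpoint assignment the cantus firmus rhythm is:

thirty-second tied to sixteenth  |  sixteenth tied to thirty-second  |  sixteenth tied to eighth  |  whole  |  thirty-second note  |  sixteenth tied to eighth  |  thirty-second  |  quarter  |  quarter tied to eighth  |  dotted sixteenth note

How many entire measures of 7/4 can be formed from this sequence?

One bar of 7/4 = 56 thirty-second notes.
Each duration in thirty-second notes: thirty-second tied to sixteenth (thirty-second + sixteenth) = 3; sixteenth tied to thirty-second (sixteenth + thirty-second) = 3; sixteenth tied to eighth (sixteenth + eighth) = 6; whole = 32; thirty-second note = 1; sixteenth tied to eighth (sixteenth + eighth) = 6; thirty-second = 1; quarter = 8; quarter tied to eighth (quarter + eighth) = 12; dotted sixteenth note = 3.
Sum: 3 + 3 + 6 + 32 + 1 + 6 + 1 + 8 + 12 + 3 = 75.
75 ÷ 56 = 1 complete bar with 19 left over.

1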